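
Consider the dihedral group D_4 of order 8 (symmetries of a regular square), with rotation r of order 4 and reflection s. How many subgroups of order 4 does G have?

3

|G| = 8 and 4 | 8, so subgroups of order 4 are possible by Lagrange.
The subgroups of order 4 are: {e, r, r^2, r^3}; {e, r^2, s, r^2s}; {e, r^2, rs, r^3s}.
So G has 3 subgroups of order 4.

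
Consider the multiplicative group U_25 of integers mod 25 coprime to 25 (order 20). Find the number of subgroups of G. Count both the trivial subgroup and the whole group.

|G| = 20, so by Lagrange every subgroup order divides 20. Divisors: 1, 2, 4, 5, 10, 20.
Subgroups by order — order 1: 1; order 2: 1; order 4: 1; order 5: 1; order 10: 1; order 20: 1.
Total: 1 + 1 + 1 + 1 + 1 + 1 = 6.

6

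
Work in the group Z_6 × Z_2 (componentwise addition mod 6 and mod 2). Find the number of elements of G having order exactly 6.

An element (a,b) has order lcm(ord(a), ord(b)); count pairs with lcm equal to 6.
Enumerating gives 6 such elements.

6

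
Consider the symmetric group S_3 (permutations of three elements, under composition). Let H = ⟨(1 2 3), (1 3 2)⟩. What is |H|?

|⟨(1 2 3)⟩| = 3 and |⟨(1 3 2)⟩| = 3, so |H| is a multiple of lcm(3, 3) = 3 and divides |G| = 6.
Closing under the operation: H = {e, (1 2 3), (1 3 2)}, so |H| = 3.

3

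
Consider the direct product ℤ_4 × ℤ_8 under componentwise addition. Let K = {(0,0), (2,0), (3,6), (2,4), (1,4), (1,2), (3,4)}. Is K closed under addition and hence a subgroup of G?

No

|K| = 7 does not divide |G| = 32, so by Lagrange K is not a subgroup.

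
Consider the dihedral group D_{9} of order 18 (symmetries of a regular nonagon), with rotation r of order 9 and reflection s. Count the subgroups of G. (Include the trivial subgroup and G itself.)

16

|G| = 18, so by Lagrange every subgroup order divides 18. Divisors: 1, 2, 3, 6, 9, 18.
Subgroups by order — order 1: 1; order 2: 9; order 3: 1; order 6: 3; order 9: 1; order 18: 1.
Total: 1 + 9 + 1 + 3 + 1 + 1 = 16.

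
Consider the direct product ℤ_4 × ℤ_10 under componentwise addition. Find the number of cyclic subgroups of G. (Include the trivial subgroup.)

12

Group the elements of G by the cyclic subgroup they generate; each cyclic subgroup of order d accounts for φ(d) elements.
Cyclic subgroups by order — order 1: 1; order 2: 3; order 4: 2; order 5: 1; order 10: 3; order 20: 2.
Total: 12.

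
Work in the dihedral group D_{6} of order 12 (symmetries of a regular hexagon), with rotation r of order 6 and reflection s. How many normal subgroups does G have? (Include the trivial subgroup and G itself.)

G has 16 subgroups. Checking conjugation-invariance by order — order 1: 1/1 normal; order 2: 1/7 normal; order 3: 1/1 normal; order 4: 0/3 normal; order 6: 3/3 normal; order 12: 1/1 normal.
Total normal subgroups: 7.

7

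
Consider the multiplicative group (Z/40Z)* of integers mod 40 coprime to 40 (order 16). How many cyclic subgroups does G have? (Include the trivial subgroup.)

Group the elements of G by the cyclic subgroup they generate; each cyclic subgroup of order d accounts for φ(d) elements.
Cyclic subgroups by order — order 1: 1; order 2: 7; order 4: 4.
Total: 12.

12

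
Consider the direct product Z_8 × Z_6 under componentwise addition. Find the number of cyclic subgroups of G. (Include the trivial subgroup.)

16

A cyclic subgroup of order d is generated by each of its φ(d) elements of order d, so the cyclic subgroups of order d number (#elements of order d)/φ(d).
Cyclic subgroups by order — order 1: 1; order 2: 3; order 3: 1; order 4: 2; order 6: 3; order 8: 2; order 12: 2; order 24: 2.
Total: 16.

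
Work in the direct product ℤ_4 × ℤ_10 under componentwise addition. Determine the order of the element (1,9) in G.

20

The order of (1,9) in Z_4 × Z_10 is lcm(ord(1) in Z_4, ord(9) in Z_10).
ord(1) = 4 and ord(9) = 10, so |⟨(1,9)⟩| = lcm(4, 10) = 20.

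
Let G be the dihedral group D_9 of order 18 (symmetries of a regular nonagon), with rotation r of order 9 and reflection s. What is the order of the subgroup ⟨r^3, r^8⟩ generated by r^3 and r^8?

|⟨r^3⟩| = 3 and |⟨r^8⟩| = 9, so |H| is a multiple of lcm(3, 9) = 9 and divides |G| = 18.
Closing under the operation: H = {e, r, r^2, r^3, r^4, r^5, r^6, r^7, r^8}, so |H| = 9.

9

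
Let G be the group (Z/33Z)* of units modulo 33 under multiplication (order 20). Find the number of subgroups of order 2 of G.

3

|G| = 20 and 2 | 20, so subgroups of order 2 are possible by Lagrange.
The subgroups of order 2 are: {1, 10}; {1, 23}; {1, 32}.
So G has 3 subgroups of order 2.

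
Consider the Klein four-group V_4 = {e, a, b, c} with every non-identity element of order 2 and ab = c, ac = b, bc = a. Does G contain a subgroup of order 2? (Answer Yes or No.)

2 | 4. A subgroup of order 2 is {e, a}.

Yes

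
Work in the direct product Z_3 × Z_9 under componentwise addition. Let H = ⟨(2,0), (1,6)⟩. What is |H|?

9

|⟨(2,0)⟩| = 3 and |⟨(1,6)⟩| = 3, so |H| is a multiple of lcm(3, 3) = 3 and divides |G| = 27.
Closing under the operation: H = {(0,0), (0,3), (0,6), (1,0), (1,3), (1,6), (2,0), (2,3), (2,6)}, so |H| = 9.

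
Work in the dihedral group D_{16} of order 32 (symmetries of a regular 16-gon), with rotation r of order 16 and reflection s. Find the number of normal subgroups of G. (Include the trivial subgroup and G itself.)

8

G has 36 subgroups. Checking conjugation-invariance by order — order 1: 1/1 normal; order 2: 1/17 normal; order 4: 1/9 normal; order 8: 1/5 normal; order 16: 3/3 normal; order 32: 1/1 normal.
Total normal subgroups: 8.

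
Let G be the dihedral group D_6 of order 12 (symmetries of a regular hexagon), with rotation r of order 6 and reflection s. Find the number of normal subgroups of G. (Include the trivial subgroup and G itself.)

G has 16 subgroups. Checking conjugation-invariance by order — order 1: 1/1 normal; order 2: 1/7 normal; order 3: 1/1 normal; order 4: 0/3 normal; order 6: 3/3 normal; order 12: 1/1 normal.
Total normal subgroups: 7.

7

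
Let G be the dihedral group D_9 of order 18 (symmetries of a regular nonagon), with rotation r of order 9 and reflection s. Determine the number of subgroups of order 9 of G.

1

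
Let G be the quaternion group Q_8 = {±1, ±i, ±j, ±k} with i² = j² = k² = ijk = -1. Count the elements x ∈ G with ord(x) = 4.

6

The elements of order 4 are: i, -i, j, -j, k, -k.
That's 6.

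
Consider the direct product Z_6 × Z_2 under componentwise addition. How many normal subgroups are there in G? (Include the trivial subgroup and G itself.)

G is abelian, so every subgroup is normal.
G has 10 subgroups in total, hence 10 normal subgroups.

10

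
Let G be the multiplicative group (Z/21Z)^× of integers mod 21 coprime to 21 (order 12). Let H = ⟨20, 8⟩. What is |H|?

|⟨20⟩| = 2 and |⟨8⟩| = 2, so |H| is a multiple of lcm(2, 2) = 2 and divides |G| = 12.
Closing under the operation: H = {1, 8, 13, 20}, so |H| = 4.

4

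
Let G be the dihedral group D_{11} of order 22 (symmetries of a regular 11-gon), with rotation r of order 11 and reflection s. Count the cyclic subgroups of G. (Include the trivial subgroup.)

Each element a generates a cyclic subgroup ⟨a⟩; distinct elements may generate the same one (a cyclic group of order d has φ(d) generators).
Cyclic subgroups by order — order 1: 1; order 2: 11; order 11: 1.
Total: 13.

13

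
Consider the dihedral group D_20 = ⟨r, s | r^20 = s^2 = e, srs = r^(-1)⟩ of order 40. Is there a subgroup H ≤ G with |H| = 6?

No

6 does not divide |G| = 40, so by Lagrange no subgroup of order 6 exists.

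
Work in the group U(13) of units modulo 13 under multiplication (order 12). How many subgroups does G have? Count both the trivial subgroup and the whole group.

6

|G| = 12, so by Lagrange every subgroup order divides 12. Divisors: 1, 2, 3, 4, 6, 12.
Subgroups by order — order 1: 1; order 2: 1; order 3: 1; order 4: 1; order 6: 1; order 12: 1.
Total: 1 + 1 + 1 + 1 + 1 + 1 = 6.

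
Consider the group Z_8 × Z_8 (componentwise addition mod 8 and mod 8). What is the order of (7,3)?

8

The order of (7,3) in Z_8 × Z_8 is lcm(ord(7) in Z_8, ord(3) in Z_8).
ord(7) = 8 and ord(3) = 8, so |⟨(7,3)⟩| = lcm(8, 8) = 8.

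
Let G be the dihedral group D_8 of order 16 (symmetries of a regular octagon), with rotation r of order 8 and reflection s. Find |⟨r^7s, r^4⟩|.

|⟨r^7s⟩| = 2 and |⟨r^4⟩| = 2, so |H| is a multiple of lcm(2, 2) = 2 and divides |G| = 16.
Closing under the operation: H = {e, r^4, r^3s, r^7s}, so |H| = 4.

4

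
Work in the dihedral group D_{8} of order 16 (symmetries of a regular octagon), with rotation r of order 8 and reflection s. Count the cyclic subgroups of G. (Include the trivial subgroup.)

A cyclic subgroup of order d is generated by each of its φ(d) elements of order d, so the cyclic subgroups of order d number (#elements of order d)/φ(d).
Cyclic subgroups by order — order 1: 1; order 2: 9; order 4: 1; order 8: 1.
Total: 12.

12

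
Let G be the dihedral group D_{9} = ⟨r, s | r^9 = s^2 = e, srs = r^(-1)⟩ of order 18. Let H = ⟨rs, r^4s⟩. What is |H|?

|⟨rs⟩| = 2 and |⟨r^4s⟩| = 2, so |H| is a multiple of lcm(2, 2) = 2 and divides |G| = 18.
Closing under the operation: H = {e, r^3, r^6, rs, r^4s, r^7s}, so |H| = 6.

6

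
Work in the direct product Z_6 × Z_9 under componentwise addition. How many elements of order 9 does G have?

An element (a,b) has order lcm(ord(a), ord(b)); count pairs with lcm equal to 9.
Enumerating gives 18 such elements.

18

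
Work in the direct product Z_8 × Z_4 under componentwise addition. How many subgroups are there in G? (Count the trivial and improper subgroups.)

|G| = 32, so by Lagrange every subgroup order divides 32. Divisors: 1, 2, 4, 8, 16, 32.
Subgroups by order — order 1: 1; order 2: 3; order 4: 7; order 8: 7; order 16: 3; order 32: 1.
Total: 1 + 3 + 7 + 7 + 3 + 1 = 22.

22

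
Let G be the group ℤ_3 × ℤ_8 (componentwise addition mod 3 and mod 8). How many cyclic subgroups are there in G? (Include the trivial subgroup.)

A cyclic subgroup of order d is generated by each of its φ(d) elements of order d, so the cyclic subgroups of order d number (#elements of order d)/φ(d).
Cyclic subgroups by order — order 1: 1; order 2: 1; order 3: 1; order 4: 1; order 6: 1; order 8: 1; order 12: 1; order 24: 1.
Total: 8.

8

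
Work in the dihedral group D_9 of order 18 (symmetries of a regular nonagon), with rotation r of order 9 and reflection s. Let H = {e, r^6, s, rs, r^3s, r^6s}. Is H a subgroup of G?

r^6 ∈ H but its inverse r^3 ∉ H, so H is not a subgroup.

No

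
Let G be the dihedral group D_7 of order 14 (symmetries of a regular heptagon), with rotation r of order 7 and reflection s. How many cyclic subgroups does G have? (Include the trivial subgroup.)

9

Each element a generates a cyclic subgroup ⟨a⟩; distinct elements may generate the same one (a cyclic group of order d has φ(d) generators).
Cyclic subgroups by order — order 1: 1; order 2: 7; order 7: 1.
Total: 9.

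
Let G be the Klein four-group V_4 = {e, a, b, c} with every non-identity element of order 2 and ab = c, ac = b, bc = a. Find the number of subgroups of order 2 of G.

3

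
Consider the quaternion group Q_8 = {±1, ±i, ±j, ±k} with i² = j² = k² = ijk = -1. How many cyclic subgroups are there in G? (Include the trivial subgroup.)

5

Each element a generates a cyclic subgroup ⟨a⟩; distinct elements may generate the same one (a cyclic group of order d has φ(d) generators).
Cyclic subgroups by order — order 1: 1; order 2: 1; order 4: 3.
Total: 5.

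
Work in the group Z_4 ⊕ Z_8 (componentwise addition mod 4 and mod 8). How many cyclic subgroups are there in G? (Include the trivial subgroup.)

A cyclic subgroup of order d is generated by each of its φ(d) elements of order d, so the cyclic subgroups of order d number (#elements of order d)/φ(d).
Cyclic subgroups by order — order 1: 1; order 2: 3; order 4: 6; order 8: 4.
Total: 14.

14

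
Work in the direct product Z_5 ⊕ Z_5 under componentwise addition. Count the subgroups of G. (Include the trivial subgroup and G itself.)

|G| = 25, so by Lagrange every subgroup order divides 25. Divisors: 1, 5, 25.
Subgroups by order — order 1: 1; order 5: 6; order 25: 1.
Total: 1 + 6 + 1 = 8.

8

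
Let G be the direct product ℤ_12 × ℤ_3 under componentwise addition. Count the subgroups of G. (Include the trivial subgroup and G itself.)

18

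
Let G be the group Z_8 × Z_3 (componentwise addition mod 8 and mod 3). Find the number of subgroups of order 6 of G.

|G| = 24 and 6 | 24, so subgroups of order 6 are possible by Lagrange.
The subgroups of order 6 are: {(0,0), (0,1), (0,2), (4,0), (4,1), (4,2)}.
So G has 1 subgroup of order 6.

1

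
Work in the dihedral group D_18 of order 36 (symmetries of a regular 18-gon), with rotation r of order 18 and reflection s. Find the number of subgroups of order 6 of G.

|G| = 36 and 6 | 36, so subgroups of order 6 are possible by Lagrange.
The subgroups of order 6 are: {e, r^6, r^12, r^4s, r^10s, r^16s}; {e, r^6, r^12, r^5s, r^11s, r^17s}; {e, r^6, r^12, s, r^6s, r^12s}; {e, r^6, r^12, rs, r^7s, r^13s}; … (7 in all).
So G has 7 subgroups of order 6.

7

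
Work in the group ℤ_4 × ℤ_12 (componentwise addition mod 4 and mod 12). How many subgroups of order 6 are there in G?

|G| = 48 and 6 | 48, so subgroups of order 6 are possible by Lagrange.
The subgroups of order 6 are: {(0,0), (0,2), (0,4), (0,6), (0,8), (0,10)}; {(0,0), (0,4), (0,8), (2,0), (2,4), (2,8)}; {(0,0), (0,4), (0,8), (2,2), (2,6), (2,10)}.
So G has 3 subgroups of order 6.

3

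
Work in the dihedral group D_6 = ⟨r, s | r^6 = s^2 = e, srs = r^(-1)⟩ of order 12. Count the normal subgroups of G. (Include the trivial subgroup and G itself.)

7

G has 16 subgroups. Checking conjugation-invariance by order — order 1: 1/1 normal; order 2: 1/7 normal; order 3: 1/1 normal; order 4: 0/3 normal; order 6: 3/3 normal; order 12: 1/1 normal.
Total normal subgroups: 7.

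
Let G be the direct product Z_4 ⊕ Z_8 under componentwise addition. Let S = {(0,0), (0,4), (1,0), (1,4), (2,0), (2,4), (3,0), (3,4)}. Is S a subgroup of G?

Yes

|S| = 8 divides |G| = 32, consistent with Lagrange.
S contains the identity, every element's inverse is in S, and S is closed under +: it is a subgroup.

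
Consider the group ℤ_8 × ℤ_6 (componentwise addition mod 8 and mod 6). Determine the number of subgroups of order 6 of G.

|G| = 48 and 6 | 48, so subgroups of order 6 are possible by Lagrange.
The subgroups of order 6 are: {(0,0), (0,1), (0,2), (0,3), (0,4), (0,5)}; {(0,0), (0,2), (0,4), (4,0), (4,2), (4,4)}; {(0,0), (0,2), (0,4), (4,1), (4,3), (4,5)}.
So G has 3 subgroups of order 6.

3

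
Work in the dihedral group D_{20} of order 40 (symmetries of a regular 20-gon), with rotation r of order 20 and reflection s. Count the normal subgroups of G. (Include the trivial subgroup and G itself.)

9

G has 48 subgroups. Checking conjugation-invariance by order — order 1: 1/1 normal; order 2: 1/21 normal; order 4: 1/11 normal; order 5: 1/1 normal; order 8: 0/5 normal; order 10: 1/5 normal; order 20: 3/3 normal; order 40: 1/1 normal.
Total normal subgroups: 9.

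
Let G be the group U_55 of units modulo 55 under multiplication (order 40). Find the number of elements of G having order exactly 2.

The elements of order 2 are: 21, 34, 54.
That's 3.

3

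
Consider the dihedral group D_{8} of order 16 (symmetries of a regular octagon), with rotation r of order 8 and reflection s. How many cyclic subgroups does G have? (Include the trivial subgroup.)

12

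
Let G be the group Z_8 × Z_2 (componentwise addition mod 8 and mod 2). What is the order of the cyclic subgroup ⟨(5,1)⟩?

8

The order of (5,1) in Z_8 × Z_2 is lcm(ord(5) in Z_8, ord(1) in Z_2).
ord(5) = 8 and ord(1) = 2, so |⟨(5,1)⟩| = lcm(8, 2) = 8.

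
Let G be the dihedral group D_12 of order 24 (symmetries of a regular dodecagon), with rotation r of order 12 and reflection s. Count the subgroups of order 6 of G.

5

|G| = 24 and 6 | 24, so subgroups of order 6 are possible by Lagrange.
The subgroups of order 6 are: {e, r^2, r^4, r^6, r^8, r^10}; {e, r^4, r^8, r^2s, r^6s, r^10s}; {e, r^4, r^8, r^3s, r^7s, r^11s}; {e, r^4, r^8, s, r^4s, r^8s}; … (5 in all).
So G has 5 subgroups of order 6.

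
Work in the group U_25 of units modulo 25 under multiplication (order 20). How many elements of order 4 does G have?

2

The elements of order 4 are: 7, 18.
That's 2.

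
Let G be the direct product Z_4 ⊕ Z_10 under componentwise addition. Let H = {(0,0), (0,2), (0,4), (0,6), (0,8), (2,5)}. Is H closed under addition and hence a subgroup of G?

|H| = 6 does not divide |G| = 40, so by Lagrange H is not a subgroup.

No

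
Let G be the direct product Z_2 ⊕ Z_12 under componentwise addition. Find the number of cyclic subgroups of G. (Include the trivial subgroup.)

12

A cyclic subgroup of order d is generated by each of its φ(d) elements of order d, so the cyclic subgroups of order d number (#elements of order d)/φ(d).
Cyclic subgroups by order — order 1: 1; order 2: 3; order 3: 1; order 4: 2; order 6: 3; order 12: 2.
Total: 12.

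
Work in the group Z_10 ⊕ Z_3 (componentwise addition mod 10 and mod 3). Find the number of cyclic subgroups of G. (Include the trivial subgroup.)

8

A cyclic subgroup of order d is generated by each of its φ(d) elements of order d, so the cyclic subgroups of order d number (#elements of order d)/φ(d).
Cyclic subgroups by order — order 1: 1; order 2: 1; order 3: 1; order 5: 1; order 6: 1; order 10: 1; order 15: 1; order 30: 1.
Total: 8.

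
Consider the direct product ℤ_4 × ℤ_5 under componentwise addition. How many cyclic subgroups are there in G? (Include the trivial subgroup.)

A cyclic subgroup of order d is generated by each of its φ(d) elements of order d, so the cyclic subgroups of order d number (#elements of order d)/φ(d).
Cyclic subgroups by order — order 1: 1; order 2: 1; order 4: 1; order 5: 1; order 10: 1; order 20: 1.
Total: 6.

6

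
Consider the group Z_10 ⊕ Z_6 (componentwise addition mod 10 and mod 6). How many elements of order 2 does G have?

3

An element (a,b) has order lcm(ord(a), ord(b)); count pairs with lcm equal to 2.
Enumerating gives 3 such elements.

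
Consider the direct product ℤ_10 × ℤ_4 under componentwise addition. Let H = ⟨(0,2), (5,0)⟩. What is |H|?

4

|⟨(0,2)⟩| = 2 and |⟨(5,0)⟩| = 2, so |H| is a multiple of lcm(2, 2) = 2 and divides |G| = 40.
Closing under the operation: H = {(0,0), (0,2), (5,0), (5,2)}, so |H| = 4.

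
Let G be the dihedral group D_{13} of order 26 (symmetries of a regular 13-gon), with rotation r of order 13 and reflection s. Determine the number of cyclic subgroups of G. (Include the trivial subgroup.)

15

A cyclic subgroup of order d is generated by each of its φ(d) elements of order d, so the cyclic subgroups of order d number (#elements of order d)/φ(d).
Cyclic subgroups by order — order 1: 1; order 2: 13; order 13: 1.
Total: 15.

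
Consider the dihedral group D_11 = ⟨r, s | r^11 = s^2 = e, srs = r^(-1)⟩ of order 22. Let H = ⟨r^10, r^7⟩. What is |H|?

|⟨r^10⟩| = 11 and |⟨r^7⟩| = 11, so |H| is a multiple of lcm(11, 11) = 11 and divides |G| = 22.
Closing under the operation: H = {e, r, r^2, r^3, r^4, r^5, r^6, r^7, r^8, r^9, r^10}, so |H| = 11.

11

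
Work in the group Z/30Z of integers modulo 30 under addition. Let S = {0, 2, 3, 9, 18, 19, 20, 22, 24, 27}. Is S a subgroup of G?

No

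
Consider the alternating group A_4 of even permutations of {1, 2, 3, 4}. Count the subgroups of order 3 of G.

4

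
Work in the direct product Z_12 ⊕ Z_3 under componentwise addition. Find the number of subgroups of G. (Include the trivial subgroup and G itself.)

|G| = 36, so by Lagrange every subgroup order divides 36. Divisors: 1, 2, 3, 4, 6, 9, 12, 18, 36.
Subgroups by order — order 1: 1; order 2: 1; order 3: 4; order 4: 1; order 6: 4; order 9: 1; order 12: 4; order 18: 1; order 36: 1.
Total: 1 + 1 + 4 + 1 + 4 + 1 + 4 + 1 + 1 = 18.

18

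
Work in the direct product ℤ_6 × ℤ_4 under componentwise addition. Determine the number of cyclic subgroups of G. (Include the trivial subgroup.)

A cyclic subgroup of order d is generated by each of its φ(d) elements of order d, so the cyclic subgroups of order d number (#elements of order d)/φ(d).
Cyclic subgroups by order — order 1: 1; order 2: 3; order 3: 1; order 4: 2; order 6: 3; order 12: 2.
Total: 12.

12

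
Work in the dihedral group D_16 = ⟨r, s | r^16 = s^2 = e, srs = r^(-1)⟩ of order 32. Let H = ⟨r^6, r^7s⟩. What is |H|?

16

|⟨r^6⟩| = 8 and |⟨r^7s⟩| = 2, so |H| is a multiple of lcm(8, 2) = 8 and divides |G| = 32.
Closing under the operation: H = {e, r^2, r^4, r^6, r^8, r^10, r^12, r^14, rs, r^3s, r^5s, r^7s, r^9s, r^11s, r^13s, r^15s}, so |H| = 16.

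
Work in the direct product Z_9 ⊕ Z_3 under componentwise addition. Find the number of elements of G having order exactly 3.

8

An element (a,b) has order lcm(ord(a), ord(b)); count pairs with lcm equal to 3.
Enumerating gives 8 such elements.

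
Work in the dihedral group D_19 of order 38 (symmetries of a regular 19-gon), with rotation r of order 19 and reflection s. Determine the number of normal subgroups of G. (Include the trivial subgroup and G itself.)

G has 22 subgroups. Checking conjugation-invariance by order — order 1: 1/1 normal; order 2: 0/19 normal; order 19: 1/1 normal; order 38: 1/1 normal.
Total normal subgroups: 3.

3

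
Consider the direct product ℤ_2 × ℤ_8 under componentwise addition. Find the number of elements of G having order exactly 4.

4

An element (a,b) has order lcm(ord(a), ord(b)); count pairs with lcm equal to 4.
Enumerating gives 4 such elements.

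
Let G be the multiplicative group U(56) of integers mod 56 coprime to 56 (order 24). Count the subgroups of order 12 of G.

7

|G| = 24 and 12 | 24, so subgroups of order 12 are possible by Lagrange.
The subgroups of order 12 are: {1, 5, 9, 11, 13, 25, 31, 43, 45, 47, 51, 55}; {1, 9, 11, 15, 23, 25, 29, 37, 39, 43, 51, 53}; {1, 3, 9, 11, 17, 19, 25, 27, 33, 41, 43, 51}; {1, 3, 5, 9, 13, 15, 19, 23, 25, 27, 39, 45}; … (7 in all).
So G has 7 subgroups of order 12.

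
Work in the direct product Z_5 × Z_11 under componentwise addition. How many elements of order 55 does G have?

An element (a,b) has order lcm(ord(a), ord(b)); count pairs with lcm equal to 55.
Enumerating gives 40 such elements.

40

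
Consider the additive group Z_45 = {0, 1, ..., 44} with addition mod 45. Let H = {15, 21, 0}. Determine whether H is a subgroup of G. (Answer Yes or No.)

No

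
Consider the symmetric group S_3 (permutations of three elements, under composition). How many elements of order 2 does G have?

3

The elements of order 2 are: (2 3), (1 2), (1 3).
That's 3.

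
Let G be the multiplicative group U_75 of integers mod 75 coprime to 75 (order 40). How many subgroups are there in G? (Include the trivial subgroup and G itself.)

16

|G| = 40, so by Lagrange every subgroup order divides 40. Divisors: 1, 2, 4, 5, 8, 10, 20, 40.
Subgroups by order — order 1: 1; order 2: 3; order 4: 3; order 5: 1; order 8: 1; order 10: 3; order 20: 3; order 40: 1.
Total: 1 + 3 + 3 + 1 + 1 + 3 + 3 + 1 = 16.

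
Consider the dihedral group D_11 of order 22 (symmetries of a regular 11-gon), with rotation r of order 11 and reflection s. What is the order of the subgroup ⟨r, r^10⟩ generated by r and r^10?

11

|⟨r⟩| = 11 and |⟨r^10⟩| = 11, so |H| is a multiple of lcm(11, 11) = 11 and divides |G| = 22.
Closing under the operation: H = {e, r, r^2, r^3, r^4, r^5, r^6, r^7, r^8, r^9, r^10}, so |H| = 11.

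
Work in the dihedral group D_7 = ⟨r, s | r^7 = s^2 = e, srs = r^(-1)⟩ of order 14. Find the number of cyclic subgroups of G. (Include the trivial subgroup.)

9

Each element a generates a cyclic subgroup ⟨a⟩; distinct elements may generate the same one (a cyclic group of order d has φ(d) generators).
Cyclic subgroups by order — order 1: 1; order 2: 7; order 7: 1.
Total: 9.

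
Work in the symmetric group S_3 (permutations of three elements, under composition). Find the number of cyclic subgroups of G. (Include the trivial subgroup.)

Each element a generates a cyclic subgroup ⟨a⟩; distinct elements may generate the same one (a cyclic group of order d has φ(d) generators).
Cyclic subgroups by order — order 1: 1; order 2: 3; order 3: 1.
Total: 5.

5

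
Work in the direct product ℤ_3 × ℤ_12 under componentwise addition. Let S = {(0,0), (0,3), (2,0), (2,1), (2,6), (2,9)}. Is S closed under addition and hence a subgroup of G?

No

(2,9) ∈ S but its inverse (1,3) ∉ S, so S is not a subgroup.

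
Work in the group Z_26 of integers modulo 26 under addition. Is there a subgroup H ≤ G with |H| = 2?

Yes

2 | 26. A subgroup of order 2 is {0, 13}.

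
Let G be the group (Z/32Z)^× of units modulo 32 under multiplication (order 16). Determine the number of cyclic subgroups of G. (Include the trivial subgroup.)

Group the elements of G by the cyclic subgroup they generate; each cyclic subgroup of order d accounts for φ(d) elements.
Cyclic subgroups by order — order 1: 1; order 2: 3; order 4: 2; order 8: 2.
Total: 8.

8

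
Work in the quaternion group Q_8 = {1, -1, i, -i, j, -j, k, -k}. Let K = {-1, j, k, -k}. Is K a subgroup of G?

The identity 1 ∉ K, so K is not a subgroup.

No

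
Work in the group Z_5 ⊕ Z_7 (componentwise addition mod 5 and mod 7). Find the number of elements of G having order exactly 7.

6

An element (a,b) has order lcm(ord(a), ord(b)); count pairs with lcm equal to 7.
Enumerating gives 6 such elements.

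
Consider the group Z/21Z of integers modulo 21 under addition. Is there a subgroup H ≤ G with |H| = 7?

Yes

7 | 21. A subgroup of order 7 is {0, 3, 6, 9, 12, 15, 18}.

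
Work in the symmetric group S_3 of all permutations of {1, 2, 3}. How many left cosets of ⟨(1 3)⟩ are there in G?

|⟨(1 3)⟩| = 2 and |G| = 6.
By Lagrange, [G : H] = |G|/|H| = 6/2 = 3.

3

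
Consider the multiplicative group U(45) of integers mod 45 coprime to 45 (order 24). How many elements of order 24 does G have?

0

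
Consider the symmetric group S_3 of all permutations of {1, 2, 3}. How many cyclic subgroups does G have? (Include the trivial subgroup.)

5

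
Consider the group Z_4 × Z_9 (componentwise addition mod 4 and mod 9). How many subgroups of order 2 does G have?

1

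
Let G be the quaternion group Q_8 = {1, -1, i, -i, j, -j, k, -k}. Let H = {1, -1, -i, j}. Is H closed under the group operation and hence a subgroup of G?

No

j ∈ H but its inverse -j ∉ H, so H is not a subgroup.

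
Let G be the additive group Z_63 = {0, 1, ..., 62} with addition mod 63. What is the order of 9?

In Z_63, the order of an element a is n/gcd(a, n).
gcd(9, 63) = 9, so |⟨9⟩| = 63/9 = 7.

7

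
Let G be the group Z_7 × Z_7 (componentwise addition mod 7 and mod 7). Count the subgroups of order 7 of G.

8

|G| = 49 and 7 | 49, so subgroups of order 7 are possible by Lagrange.
The subgroups of order 7 are: {(0,0), (0,1), (0,2), (0,3), (0,4), (0,5), (0,6)}; {(0,0), (1,0), (2,0), (3,0), (4,0), (5,0), (6,0)}; {(0,0), (1,1), (2,2), (3,3), (4,4), (5,5), (6,6)}; {(0,0), (1,2), (2,4), (3,6), (4,1), (5,3), (6,5)}; … (8 in all).
So G has 8 subgroups of order 7.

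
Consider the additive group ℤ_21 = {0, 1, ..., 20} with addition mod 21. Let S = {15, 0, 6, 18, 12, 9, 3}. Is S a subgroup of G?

Yes

|S| = 7 divides |G| = 21, consistent with Lagrange.
S contains the identity, every element's inverse is in S, and S is closed under +: it is a subgroup.
In fact S = ⟨18⟩.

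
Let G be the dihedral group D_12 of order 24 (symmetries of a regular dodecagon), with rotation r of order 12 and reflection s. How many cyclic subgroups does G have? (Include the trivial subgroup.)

Group the elements of G by the cyclic subgroup they generate; each cyclic subgroup of order d accounts for φ(d) elements.
Cyclic subgroups by order — order 1: 1; order 2: 13; order 3: 1; order 4: 1; order 6: 1; order 12: 1.
Total: 18.

18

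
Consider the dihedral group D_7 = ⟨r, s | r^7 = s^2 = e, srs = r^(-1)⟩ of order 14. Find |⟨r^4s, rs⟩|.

14

|⟨r^4s⟩| = 2 and |⟨rs⟩| = 2, so |H| is a multiple of lcm(2, 2) = 2 and divides |G| = 14.
Closing {r^4s, rs} under the group operation gives all of G, so |H| = 14.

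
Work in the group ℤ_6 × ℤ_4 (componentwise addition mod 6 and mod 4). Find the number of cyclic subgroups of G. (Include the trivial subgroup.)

12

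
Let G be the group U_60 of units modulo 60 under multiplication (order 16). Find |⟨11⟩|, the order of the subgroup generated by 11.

Compute successive powers of 11 mod 60: 11, 1; 11^2 ≡ 1 (mod 60).
So |⟨11⟩| = 2.

2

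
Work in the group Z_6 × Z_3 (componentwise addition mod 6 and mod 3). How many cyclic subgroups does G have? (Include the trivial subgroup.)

A cyclic subgroup of order d is generated by each of its φ(d) elements of order d, so the cyclic subgroups of order d number (#elements of order d)/φ(d).
Cyclic subgroups by order — order 1: 1; order 2: 1; order 3: 4; order 6: 4.
Total: 10.

10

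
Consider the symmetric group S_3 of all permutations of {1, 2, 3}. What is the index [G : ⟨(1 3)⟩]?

3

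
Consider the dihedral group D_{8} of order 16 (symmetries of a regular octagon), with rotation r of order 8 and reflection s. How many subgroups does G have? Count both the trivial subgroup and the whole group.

19

|G| = 16, so by Lagrange every subgroup order divides 16. Divisors: 1, 2, 4, 8, 16.
Subgroups by order — order 1: 1; order 2: 9; order 4: 5; order 8: 3; order 16: 1.
Total: 1 + 9 + 5 + 3 + 1 = 19.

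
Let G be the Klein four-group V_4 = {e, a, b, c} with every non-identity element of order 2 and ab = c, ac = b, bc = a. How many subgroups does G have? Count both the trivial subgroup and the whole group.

|G| = 4, so by Lagrange every subgroup order divides 4. Divisors: 1, 2, 4.
Subgroups by order — order 1: 1; order 2: 3; order 4: 1.
Total: 1 + 3 + 1 = 5.

5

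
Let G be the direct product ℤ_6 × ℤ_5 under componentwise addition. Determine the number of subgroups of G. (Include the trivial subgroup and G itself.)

8

|G| = 30, so by Lagrange every subgroup order divides 30. Divisors: 1, 2, 3, 5, 6, 10, 15, 30.
Subgroups by order — order 1: 1; order 2: 1; order 3: 1; order 5: 1; order 6: 1; order 10: 1; order 15: 1; order 30: 1.
Total: 1 + 1 + 1 + 1 + 1 + 1 + 1 + 1 = 8.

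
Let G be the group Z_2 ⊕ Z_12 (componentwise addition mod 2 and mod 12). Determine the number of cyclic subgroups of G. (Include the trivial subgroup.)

12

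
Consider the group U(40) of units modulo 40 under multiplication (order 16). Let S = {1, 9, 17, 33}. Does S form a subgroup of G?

|S| = 4 divides |G| = 16, consistent with Lagrange.
S contains the identity, every element's inverse is in S, and S is closed under ·: it is a subgroup.
In fact S = ⟨33⟩.

Yes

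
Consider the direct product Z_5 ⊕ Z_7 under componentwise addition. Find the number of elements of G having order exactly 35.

24

An element (a,b) has order lcm(ord(a), ord(b)); count pairs with lcm equal to 35.
Enumerating gives 24 such elements.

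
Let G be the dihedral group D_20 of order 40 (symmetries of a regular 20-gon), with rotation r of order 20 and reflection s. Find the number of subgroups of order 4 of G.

|G| = 40 and 4 | 40, so subgroups of order 4 are possible by Lagrange.
The subgroups of order 4 are: {e, r^10, s, r^10s}; {e, r^10, rs, r^11s}; {e, r^10, r^2s, r^12s}; {e, r^10, r^3s, r^13s}; … (11 in all).
So G has 11 subgroups of order 4.

11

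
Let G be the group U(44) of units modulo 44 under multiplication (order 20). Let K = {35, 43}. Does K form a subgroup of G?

The identity 1 ∉ K, so K is not a subgroup.

No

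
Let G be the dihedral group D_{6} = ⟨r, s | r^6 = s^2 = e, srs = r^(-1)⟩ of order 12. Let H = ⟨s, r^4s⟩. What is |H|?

6

|⟨s⟩| = 2 and |⟨r^4s⟩| = 2, so |H| is a multiple of lcm(2, 2) = 2 and divides |G| = 12.
Closing under the operation: H = {e, r^2, r^4, s, r^2s, r^4s}, so |H| = 6.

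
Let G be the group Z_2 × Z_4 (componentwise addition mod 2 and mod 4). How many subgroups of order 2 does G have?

3

|G| = 8 and 2 | 8, so subgroups of order 2 are possible by Lagrange.
The subgroups of order 2 are: {(0,0), (0,2)}; {(0,0), (1,0)}; {(0,0), (1,2)}.
So G has 3 subgroups of order 2.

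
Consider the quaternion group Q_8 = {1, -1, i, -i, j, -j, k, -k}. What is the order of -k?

4

Computing powers of -k: the smallest k with (-k)^k = e is k = 4.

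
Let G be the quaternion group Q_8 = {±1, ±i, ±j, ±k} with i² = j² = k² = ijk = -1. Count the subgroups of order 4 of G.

|G| = 8 and 4 | 8, so subgroups of order 4 are possible by Lagrange.
The subgroups of order 4 are: {1, -1, i, -i}; {1, -1, j, -j}; {1, -1, k, -k}.
So G has 3 subgroups of order 4.

3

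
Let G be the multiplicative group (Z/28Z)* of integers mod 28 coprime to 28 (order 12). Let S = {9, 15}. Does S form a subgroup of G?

No

The identity 1 ∉ S, so S is not a subgroup.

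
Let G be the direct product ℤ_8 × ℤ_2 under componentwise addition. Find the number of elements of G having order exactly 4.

4

An element (a,b) has order lcm(ord(a), ord(b)); count pairs with lcm equal to 4.
Enumerating gives 4 such elements.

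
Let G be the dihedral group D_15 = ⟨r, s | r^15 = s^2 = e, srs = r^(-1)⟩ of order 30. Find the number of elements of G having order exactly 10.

0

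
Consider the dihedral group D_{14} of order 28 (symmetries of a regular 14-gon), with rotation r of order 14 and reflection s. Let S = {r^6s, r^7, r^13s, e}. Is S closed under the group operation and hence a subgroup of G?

|S| = 4 divides |G| = 28, consistent with Lagrange.
S contains the identity, every element's inverse is in S, and S is closed under ·: it is a subgroup.

Yes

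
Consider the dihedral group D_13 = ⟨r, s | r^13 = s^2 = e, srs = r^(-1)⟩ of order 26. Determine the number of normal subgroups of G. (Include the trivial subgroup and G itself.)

G has 16 subgroups. Checking conjugation-invariance by order — order 1: 1/1 normal; order 2: 0/13 normal; order 13: 1/1 normal; order 26: 1/1 normal.
Total normal subgroups: 3.

3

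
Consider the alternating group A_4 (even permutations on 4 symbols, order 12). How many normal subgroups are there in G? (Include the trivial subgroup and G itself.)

G has 10 subgroups. Checking conjugation-invariance by order — order 1: 1/1 normal; order 2: 0/3 normal; order 3: 0/4 normal; order 4: 1/1 normal; order 12: 1/1 normal.
Total normal subgroups: 3.

3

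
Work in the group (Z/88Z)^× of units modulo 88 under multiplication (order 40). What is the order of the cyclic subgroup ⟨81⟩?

5

Compute successive powers of 81 mod 88: 81, 49, 9, 25, 1; 81^5 ≡ 1 (mod 88).
So |⟨81⟩| = 5.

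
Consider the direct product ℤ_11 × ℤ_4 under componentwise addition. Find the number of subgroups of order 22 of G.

|G| = 44 and 22 | 44, so subgroups of order 22 are possible by Lagrange.
The subgroups of order 22 are: {(0,0), (0,2), (1,0), (1,2), (2,0), (2,2), (3,0), (3,2), (4,0), (4,2), (5,0), (5,2), (6,0), (6,2), (7,0), (7,2), (8,0), (8,2), (9,0), (9,2), (10,0), (10,2)}.
So G has 1 subgroup of order 22.

1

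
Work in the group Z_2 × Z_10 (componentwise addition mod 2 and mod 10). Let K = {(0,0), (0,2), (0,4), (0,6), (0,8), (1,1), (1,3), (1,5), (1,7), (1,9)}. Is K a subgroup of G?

|K| = 10 divides |G| = 20, consistent with Lagrange.
K contains the identity, every element's inverse is in K, and K is closed under +: it is a subgroup.
In fact K = ⟨(1,1)⟩.

Yes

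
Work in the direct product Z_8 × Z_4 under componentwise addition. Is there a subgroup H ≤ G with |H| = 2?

Yes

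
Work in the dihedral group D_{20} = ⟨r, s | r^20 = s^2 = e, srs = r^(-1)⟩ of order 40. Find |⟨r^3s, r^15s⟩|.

10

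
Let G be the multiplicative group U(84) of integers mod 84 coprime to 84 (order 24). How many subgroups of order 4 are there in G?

|G| = 24 and 4 | 24, so subgroups of order 4 are possible by Lagrange.
The subgroups of order 4 are: {1, 13, 29, 41}; {1, 13, 43, 55}; {1, 13, 71, 83}; {1, 29, 43, 71}; … (7 in all).
So G has 7 subgroups of order 4.

7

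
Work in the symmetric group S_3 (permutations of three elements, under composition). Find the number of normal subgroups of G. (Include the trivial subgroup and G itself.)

3

G has 6 subgroups. Checking conjugation-invariance by order — order 1: 1/1 normal; order 2: 0/3 normal; order 3: 1/1 normal; order 6: 1/1 normal.
Total normal subgroups: 3.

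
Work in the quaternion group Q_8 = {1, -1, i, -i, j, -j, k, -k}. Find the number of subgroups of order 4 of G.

3

|G| = 8 and 4 | 8, so subgroups of order 4 are possible by Lagrange.
The subgroups of order 4 are: {1, -1, i, -i}; {1, -1, j, -j}; {1, -1, k, -k}.
So G has 3 subgroups of order 4.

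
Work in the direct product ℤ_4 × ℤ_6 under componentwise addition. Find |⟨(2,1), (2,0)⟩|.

12

|⟨(2,1)⟩| = 6 and |⟨(2,0)⟩| = 2, so |H| is a multiple of lcm(6, 2) = 6 and divides |G| = 24.
Closing under the operation: H = {(0,0), (0,1), (0,2), (0,3), (0,4), (0,5), (2,0), (2,1), (2,2), (2,3), (2,4), (2,5)}, so |H| = 12.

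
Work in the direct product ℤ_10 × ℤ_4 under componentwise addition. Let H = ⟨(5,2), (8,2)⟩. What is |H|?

20

|⟨(5,2)⟩| = 2 and |⟨(8,2)⟩| = 10, so |H| is a multiple of lcm(2, 10) = 10 and divides |G| = 40.
Closing under the operation: H = {(0,0), (0,2), (1,0), (1,2), (2,0), (2,2), (3,0), (3,2), (4,0), (4,2), (5,0), (5,2), (6,0), (6,2), (7,0), (7,2), (8,0), (8,2), (9,0), (9,2)}, so |H| = 20.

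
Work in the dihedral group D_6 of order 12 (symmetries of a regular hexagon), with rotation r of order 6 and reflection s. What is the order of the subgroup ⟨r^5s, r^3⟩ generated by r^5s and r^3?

|⟨r^5s⟩| = 2 and |⟨r^3⟩| = 2, so |H| is a multiple of lcm(2, 2) = 2 and divides |G| = 12.
Closing under the operation: H = {e, r^3, r^2s, r^5s}, so |H| = 4.

4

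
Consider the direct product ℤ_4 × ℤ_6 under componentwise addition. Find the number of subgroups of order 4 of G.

3

|G| = 24 and 4 | 24, so subgroups of order 4 are possible by Lagrange.
The subgroups of order 4 are: {(0,0), (0,3), (2,0), (2,3)}; {(0,0), (1,0), (2,0), (3,0)}; {(0,0), (1,3), (2,0), (3,3)}.
So G has 3 subgroups of order 4.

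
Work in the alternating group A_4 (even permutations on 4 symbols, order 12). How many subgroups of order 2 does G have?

3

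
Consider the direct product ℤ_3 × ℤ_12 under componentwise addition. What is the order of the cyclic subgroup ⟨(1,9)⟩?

The order of (1,9) in Z_3 × Z_12 is lcm(ord(1) in Z_3, ord(9) in Z_12).
ord(1) = 3 and ord(9) = 4, so |⟨(1,9)⟩| = lcm(3, 4) = 12.

12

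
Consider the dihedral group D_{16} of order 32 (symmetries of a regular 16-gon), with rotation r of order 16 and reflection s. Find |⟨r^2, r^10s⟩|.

16

|⟨r^2⟩| = 8 and |⟨r^10s⟩| = 2, so |H| is a multiple of lcm(8, 2) = 8 and divides |G| = 32.
Closing under the operation: H = {e, r^2, r^4, r^6, r^8, r^10, r^12, r^14, s, r^2s, r^4s, r^6s, r^8s, r^10s, r^12s, r^14s}, so |H| = 16.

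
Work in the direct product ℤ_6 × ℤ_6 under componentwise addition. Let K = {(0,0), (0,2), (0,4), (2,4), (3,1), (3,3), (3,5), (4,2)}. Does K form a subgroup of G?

|K| = 8 does not divide |G| = 36, so by Lagrange K is not a subgroup.

No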